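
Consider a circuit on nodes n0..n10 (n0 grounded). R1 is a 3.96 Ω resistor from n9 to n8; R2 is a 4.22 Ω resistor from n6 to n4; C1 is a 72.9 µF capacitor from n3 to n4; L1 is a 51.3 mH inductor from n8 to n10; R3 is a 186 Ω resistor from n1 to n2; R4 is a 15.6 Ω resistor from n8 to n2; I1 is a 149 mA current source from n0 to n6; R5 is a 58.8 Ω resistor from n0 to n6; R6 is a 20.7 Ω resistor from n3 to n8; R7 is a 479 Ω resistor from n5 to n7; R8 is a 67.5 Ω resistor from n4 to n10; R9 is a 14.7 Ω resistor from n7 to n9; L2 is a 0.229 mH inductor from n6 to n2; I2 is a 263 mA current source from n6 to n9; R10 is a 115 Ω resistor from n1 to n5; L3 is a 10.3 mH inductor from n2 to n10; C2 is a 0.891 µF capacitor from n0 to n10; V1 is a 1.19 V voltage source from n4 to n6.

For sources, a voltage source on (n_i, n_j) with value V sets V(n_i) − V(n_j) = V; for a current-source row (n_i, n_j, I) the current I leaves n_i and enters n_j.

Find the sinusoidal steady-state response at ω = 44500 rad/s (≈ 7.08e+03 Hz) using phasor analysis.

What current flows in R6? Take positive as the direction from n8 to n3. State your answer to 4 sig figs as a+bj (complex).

0.08786+0.04932j A

Element admittances at ω=44500 rad/s:
  Y(R1) = 0.2525+0.000j S between n9,n8
  Y(R2) = 0.2370+0.000j S between n6,n4
  Y(C1) = 0.000+3.244j S between n3,n4
  Y(L1) = 0.000-0.0004380j S between n8,n10
  Y(R3) = 0.005376+0.000j S between n1,n2
  Y(R4) = 0.06410+0.000j S between n8,n2
  I1: injects 0.149 A into n6 (from n0)
  Y(R5) = 0.01701+0.000j S between n0,n6
  Y(R6) = 0.04831+0.000j S between n3,n8
  Y(R7) = 0.002088+0.000j S between n5,n7
  Y(R8) = 0.01481+0.000j S between n4,n10
  Y(R9) = 0.06803+0.000j S between n7,n9
  Y(L2) = 0.000-0.09813j S between n6,n2
  I2: injects 0.263 A into n9 (from n6)
  Y(R10) = 0.008696+0.000j S between n1,n5
  Y(L3) = 0.000-0.002182j S between n2,n10
  Y(C2) = 0.000+0.03965j S between n0,n10
  V1: constraint V(n4)−V(n6) = 1.19
Assemble and solve the 11×11 MNA system:
  V(n1)=5.231+0.9617j  V(n2)=4.373+1.127j  V(n3)=5.197-0.6034j  V(n4)=5.182-0.5763j  V(n5)=5.761+0.8595j  V(n6)=3.992-0.5763j  V(n7)=7.971+0.4341j  V(n8)=7.016+0.4175j  V(n9)=8.039+0.4211j  V(n10)=0.2472-2.046j
  i(V1)=-0.2672+0.02755j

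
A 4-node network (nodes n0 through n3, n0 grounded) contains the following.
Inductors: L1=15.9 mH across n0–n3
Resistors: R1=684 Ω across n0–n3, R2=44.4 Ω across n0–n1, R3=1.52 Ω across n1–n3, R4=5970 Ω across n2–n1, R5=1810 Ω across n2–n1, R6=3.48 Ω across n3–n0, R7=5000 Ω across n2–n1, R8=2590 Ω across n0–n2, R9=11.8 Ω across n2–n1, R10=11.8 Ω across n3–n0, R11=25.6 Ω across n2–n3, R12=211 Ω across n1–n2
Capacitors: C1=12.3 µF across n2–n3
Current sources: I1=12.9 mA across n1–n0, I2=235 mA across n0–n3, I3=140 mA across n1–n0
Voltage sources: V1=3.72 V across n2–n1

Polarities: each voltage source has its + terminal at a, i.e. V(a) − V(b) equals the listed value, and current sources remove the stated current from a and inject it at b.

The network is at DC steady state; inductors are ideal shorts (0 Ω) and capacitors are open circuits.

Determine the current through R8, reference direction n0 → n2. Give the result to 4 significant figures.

Element admittances at DC:
  L1: short n0↔n3 (DC inductor)
  Y(R1) = 0.001462 S between n0,n3
  Y(C1) = 0.000 S between n2,n3
  I1: injects 0.0129 A into n0 (from n1)
  I2: injects 0.235 A into n3 (from n0)
  Y(R2) = 0.02252 S between n0,n1
  Y(R3) = 0.6579 S between n1,n3
  Y(R4) = 0.0001675 S between n2,n1
  Y(R5) = 0.0005525 S between n2,n1
  Y(R6) = 0.2874 S between n3,n0
  Y(R7) = 0.0002000 S between n2,n1
  Y(R8) = 0.0003861 S between n0,n2
  Y(R9) = 0.08475 S between n2,n1
  Y(R10) = 0.08475 S between n3,n0
  Y(R11) = 0.03906 S between n2,n3
  Y(R12) = 0.004739 S between n1,n2
  I3: injects 0.14 A into n0 (from n1)
  V1: constraint V(n2)−V(n1) = 3.72
Assemble and solve the 5×5 MNA system:
  V(n1)=-0.4163  V(n2)=3.304  V(n3)=0.000
  i(L1)=-0.09020  i(V1)=-0.4666

-0.001276 A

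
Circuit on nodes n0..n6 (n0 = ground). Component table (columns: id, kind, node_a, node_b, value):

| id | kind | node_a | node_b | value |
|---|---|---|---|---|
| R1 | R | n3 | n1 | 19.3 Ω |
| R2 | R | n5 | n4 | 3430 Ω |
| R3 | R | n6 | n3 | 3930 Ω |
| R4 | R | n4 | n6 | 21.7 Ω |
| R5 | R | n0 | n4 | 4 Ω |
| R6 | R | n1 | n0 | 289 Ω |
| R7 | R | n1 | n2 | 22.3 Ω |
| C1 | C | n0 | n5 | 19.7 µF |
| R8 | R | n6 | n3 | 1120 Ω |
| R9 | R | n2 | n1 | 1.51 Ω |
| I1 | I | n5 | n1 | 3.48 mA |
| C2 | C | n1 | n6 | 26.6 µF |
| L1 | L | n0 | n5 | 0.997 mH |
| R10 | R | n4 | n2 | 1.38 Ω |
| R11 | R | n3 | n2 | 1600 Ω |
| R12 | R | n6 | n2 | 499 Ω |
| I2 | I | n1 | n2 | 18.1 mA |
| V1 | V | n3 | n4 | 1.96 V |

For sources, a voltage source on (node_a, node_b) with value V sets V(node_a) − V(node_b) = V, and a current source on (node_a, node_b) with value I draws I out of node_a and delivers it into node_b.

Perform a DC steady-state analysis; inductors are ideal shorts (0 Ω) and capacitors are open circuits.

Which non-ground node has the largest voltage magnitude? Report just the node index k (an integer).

Apply KCL at each of the 6 non-ground nodes and solve the resulting linear system.
Node n1: branches {R1, R6, R7, R9, I1, C2, I2} → V_1 = 0.2437
Node n2: branches {R7, R9, R10, R11, R12, I2} → V_2 = 0.1390
Node n3: branches {R1, R3, R8, R11, V1} → V_3 = 1.971
Node n4: branches {R2, R4, R5, R10, V1} → V_4 = 0.01053
Node n5: branches {R2, C1, I1, L1} → V_5 = 0.000
Node n6: branches {R3, R4, R8, C2, R12} → V_6 = 0.06144
Source currents: i(L1)=0.003477, i(V1)=-0.09281

3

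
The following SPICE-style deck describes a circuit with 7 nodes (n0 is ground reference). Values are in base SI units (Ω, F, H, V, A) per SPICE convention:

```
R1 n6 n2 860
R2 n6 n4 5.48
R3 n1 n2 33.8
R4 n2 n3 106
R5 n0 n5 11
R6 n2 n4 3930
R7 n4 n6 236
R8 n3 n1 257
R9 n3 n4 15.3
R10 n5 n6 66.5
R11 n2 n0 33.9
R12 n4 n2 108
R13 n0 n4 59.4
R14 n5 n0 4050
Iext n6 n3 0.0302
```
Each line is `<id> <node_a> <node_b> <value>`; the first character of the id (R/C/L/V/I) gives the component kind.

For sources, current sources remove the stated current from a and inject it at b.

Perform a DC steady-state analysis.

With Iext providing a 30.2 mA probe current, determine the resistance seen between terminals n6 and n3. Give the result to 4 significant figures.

R_eq = 18.28 Ω

MNA unknowns: 6 node voltages V₁..V_6
R1: Y=0.001163 on G[6,2]
R2: Y=0.1825 on G[6,4]
R3: Y=0.02959 on G[1,2]
R4: Y=0.009434 on G[2,3]
R5: Y=0.09091 on G[0,5]
R6: Y=0.0002545 on G[2,4]
R7: Y=0.004237 on G[4,6]
R8: Y=0.003891 on G[3,1]
R9: Y=0.06536 on G[3,4]
R10: Y=0.01504 on G[5,6]
R11: Y=0.02950 on G[2,0]
R12: Y=0.009259 on G[4,2]
R13: Y=0.01684 on G[0,4]
R14: Y=0.0002469 on G[5,0]
Iext: z[6]−=0.0302, z[3]+=0.0302
solve → V1=0.1202, V2=0.08558, V3=0.3830, V4=-0.02044, V5=-0.02392, V6=-0.1689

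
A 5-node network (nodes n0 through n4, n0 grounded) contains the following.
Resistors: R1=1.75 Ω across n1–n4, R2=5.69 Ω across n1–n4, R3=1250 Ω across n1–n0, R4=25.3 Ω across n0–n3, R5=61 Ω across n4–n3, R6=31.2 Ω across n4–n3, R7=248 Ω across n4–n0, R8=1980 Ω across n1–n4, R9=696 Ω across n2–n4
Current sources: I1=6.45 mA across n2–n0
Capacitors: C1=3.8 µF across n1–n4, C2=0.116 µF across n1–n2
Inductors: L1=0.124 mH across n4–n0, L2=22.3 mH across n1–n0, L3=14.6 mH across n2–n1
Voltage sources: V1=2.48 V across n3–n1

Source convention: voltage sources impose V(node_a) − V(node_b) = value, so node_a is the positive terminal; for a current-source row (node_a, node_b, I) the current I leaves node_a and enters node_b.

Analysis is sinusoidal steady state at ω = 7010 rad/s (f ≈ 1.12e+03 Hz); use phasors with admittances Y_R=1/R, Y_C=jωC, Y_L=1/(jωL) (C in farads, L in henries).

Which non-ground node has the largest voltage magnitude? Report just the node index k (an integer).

Element admittances at ω=7010 rad/s:
  Y(R1) = 0.5714+0.000j S between n1,n4
  I1: injects 0.00645 A into n0 (from n2)
  Y(C1) = 0.000+0.02664j S between n1,n4
  Y(L1) = 0.000-1.150j S between n4,n0
  Y(C2) = 0.000+0.0008132j S between n1,n2
  Y(R2) = 0.1757+0.000j S between n1,n4
  Y(R3) = 0.0008000+0.000j S between n1,n0
  Y(R4) = 0.03953+0.000j S between n0,n3
  Y(R5) = 0.01639+0.000j S between n4,n3
  Y(R6) = 0.03205+0.000j S between n4,n3
  Y(R7) = 0.004032+0.000j S between n4,n0
  Y(R8) = 0.0005051+0.000j S between n1,n4
  Y(L2) = 0.000-0.006397j S between n1,n0
  Y(L3) = 0.000-0.009771j S between n2,n1
  Y(R9) = 0.001437+0.000j S between n2,n4
  V1: constraint V(n3)−V(n1) = 2.48
Assemble and solve the 5×5 MNA system:
  V(n1)=-0.2682-0.06955j  V(n2)=-0.3723-0.7301j  V(n3)=2.212-0.06955j  V(n4)=-0.001231-0.08102j
  i(V1)=-0.1946+0.002193j

3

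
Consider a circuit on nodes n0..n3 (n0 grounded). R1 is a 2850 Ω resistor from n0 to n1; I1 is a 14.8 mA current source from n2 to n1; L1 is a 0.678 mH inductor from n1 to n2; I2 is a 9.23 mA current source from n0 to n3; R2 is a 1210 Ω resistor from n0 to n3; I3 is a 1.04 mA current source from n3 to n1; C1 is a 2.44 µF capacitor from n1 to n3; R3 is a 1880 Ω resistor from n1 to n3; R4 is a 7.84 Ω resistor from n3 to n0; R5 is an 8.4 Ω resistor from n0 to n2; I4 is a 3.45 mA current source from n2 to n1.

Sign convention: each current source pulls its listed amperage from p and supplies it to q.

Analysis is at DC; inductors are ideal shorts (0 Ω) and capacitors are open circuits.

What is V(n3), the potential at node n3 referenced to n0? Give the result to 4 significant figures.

0.06357 V

Apply KCL at each of the 3 non-ground nodes and solve the resulting linear system.
Node n1: branches {R1, I1, L1, I3, C1, R3, I4} → V_1 = 0.008954
Node n2: branches {I1, L1, R5, I4} → V_2 = 0.008954
Node n3: branches {I2, R2, I3, C1, R3, R4} → V_3 = 0.06357
Source currents: i(L1)=0.01932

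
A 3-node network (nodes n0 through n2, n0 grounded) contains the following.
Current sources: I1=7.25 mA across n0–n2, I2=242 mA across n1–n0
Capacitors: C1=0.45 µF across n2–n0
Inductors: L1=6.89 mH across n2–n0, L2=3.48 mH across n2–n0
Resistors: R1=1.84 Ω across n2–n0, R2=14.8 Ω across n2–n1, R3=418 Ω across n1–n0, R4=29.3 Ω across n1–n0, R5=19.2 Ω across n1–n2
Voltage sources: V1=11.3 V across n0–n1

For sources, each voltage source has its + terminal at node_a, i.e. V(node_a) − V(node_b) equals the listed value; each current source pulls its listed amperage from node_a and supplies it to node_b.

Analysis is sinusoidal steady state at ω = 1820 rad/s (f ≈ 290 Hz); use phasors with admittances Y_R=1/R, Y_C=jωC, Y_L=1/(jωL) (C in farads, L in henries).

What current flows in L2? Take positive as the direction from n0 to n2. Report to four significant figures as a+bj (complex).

0.1014-0.2840j A

Apply KCL at each of the 2 non-ground nodes and solve the resulting linear system.
Node n1: branches {R2, R3, R4, R5, I2, V1} → V_1 = -11.30+0.000j
Node n2: branches {I1, C1, L1, R1, R2, L2, R5} → V_2 = -1.799-0.6423j
Source currents: i(V1)=-1.308+0.07685j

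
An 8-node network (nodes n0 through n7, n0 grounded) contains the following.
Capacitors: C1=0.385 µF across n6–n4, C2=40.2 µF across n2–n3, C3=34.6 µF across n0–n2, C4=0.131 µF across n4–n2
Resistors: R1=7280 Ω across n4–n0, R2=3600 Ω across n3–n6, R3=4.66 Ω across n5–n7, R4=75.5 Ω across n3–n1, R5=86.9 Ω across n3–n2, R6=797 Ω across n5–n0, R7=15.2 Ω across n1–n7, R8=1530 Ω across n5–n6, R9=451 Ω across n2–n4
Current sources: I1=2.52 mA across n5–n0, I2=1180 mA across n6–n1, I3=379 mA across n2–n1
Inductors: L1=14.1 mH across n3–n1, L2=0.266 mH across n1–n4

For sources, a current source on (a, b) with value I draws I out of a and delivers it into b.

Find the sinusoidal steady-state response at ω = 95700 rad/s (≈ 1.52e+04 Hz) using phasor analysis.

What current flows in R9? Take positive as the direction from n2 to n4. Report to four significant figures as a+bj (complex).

0.008783+0.06921j A

Apply KCL at each of the 7 non-ground nodes and solve the resulting linear system.
Node n1: branches {R4, L1, L2, R7, I2, I3} → V_1 = -0.7089+8.470j
Node n2: branches {R5, C2, C3, C4, R9, I3} → V_2 = -0.001801+0.0003014j
Node n3: branches {R2, R4, L1, R5, C2} → V_3 = 0.02754+0.001572j
Node n4: branches {C1, R1, L2, C4, R9} → V_4 = -3.963-31.21j
Node n5: branches {R3, I1, R6, R8} → V_5 = -0.7792+8.170j
Node n6: branches {C1, R2, R8, I2} → V_6 = -3.836+0.7282j
Node n7: branches {R3, R7} → V_7 = -0.7627+8.240j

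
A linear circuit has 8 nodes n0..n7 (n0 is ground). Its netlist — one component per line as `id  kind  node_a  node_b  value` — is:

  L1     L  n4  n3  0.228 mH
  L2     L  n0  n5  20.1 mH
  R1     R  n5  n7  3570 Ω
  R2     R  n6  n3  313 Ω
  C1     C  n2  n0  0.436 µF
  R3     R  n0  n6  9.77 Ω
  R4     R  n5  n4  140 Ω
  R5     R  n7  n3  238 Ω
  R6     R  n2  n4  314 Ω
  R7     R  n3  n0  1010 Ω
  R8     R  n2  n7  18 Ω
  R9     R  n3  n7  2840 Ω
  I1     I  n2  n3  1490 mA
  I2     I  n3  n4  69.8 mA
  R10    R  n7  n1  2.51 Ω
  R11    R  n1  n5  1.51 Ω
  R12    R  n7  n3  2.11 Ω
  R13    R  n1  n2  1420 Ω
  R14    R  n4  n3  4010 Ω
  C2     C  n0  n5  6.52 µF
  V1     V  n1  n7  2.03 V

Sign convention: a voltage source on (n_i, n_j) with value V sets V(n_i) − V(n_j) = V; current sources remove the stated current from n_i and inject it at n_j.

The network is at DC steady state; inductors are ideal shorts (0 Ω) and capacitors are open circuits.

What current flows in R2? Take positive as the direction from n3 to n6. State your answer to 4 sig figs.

0.002680 A

MNA unknowns: 7 node voltages V₁..V_7 plus 3 source currents (L1, L2, V1)
L1: row V4−V3=0, i_L1 at 4,3
L2: row V0−V5=0, i_L2 at 0,5
R1: Y=0.0002801 on G[5,7]
R2: Y=0.003195 on G[6,3]
C1: Y=0.000 on G[2,0]
R3: Y=0.1024 on G[0,6]
R4: Y=0.007143 on G[5,4]
R5: Y=0.004202 on G[7,3]
R6: Y=0.003185 on G[2,4]
R7: Y=0.0009901 on G[3,0]
R8: Y=0.05556 on G[2,7]
R9: Y=0.0003521 on G[3,7]
I1: z[2]−=1.49, z[3]+=1.49
I2: z[3]−=0.0698, z[4]+=0.0698
R10: Y=0.3984 on G[7,1]
R11: Y=0.6623 on G[1,5]
R12: Y=0.4739 on G[7,3]
R13: Y=0.0007042 on G[1,2]
R14: Y=0.0002494 on G[4,3]
C2: Y=0.000 on G[0,5]
V1: row V1−V7=2.03, i_V1 at 1,7
solve → V1=-0.01380, V2=-26.93, V3=0.8649, V4=0.8649, V5=0.000, V6=0.02618, V7=-2.044
aux → i_L1=-0.02489, i_L2=0.003536, i_V1=-0.8186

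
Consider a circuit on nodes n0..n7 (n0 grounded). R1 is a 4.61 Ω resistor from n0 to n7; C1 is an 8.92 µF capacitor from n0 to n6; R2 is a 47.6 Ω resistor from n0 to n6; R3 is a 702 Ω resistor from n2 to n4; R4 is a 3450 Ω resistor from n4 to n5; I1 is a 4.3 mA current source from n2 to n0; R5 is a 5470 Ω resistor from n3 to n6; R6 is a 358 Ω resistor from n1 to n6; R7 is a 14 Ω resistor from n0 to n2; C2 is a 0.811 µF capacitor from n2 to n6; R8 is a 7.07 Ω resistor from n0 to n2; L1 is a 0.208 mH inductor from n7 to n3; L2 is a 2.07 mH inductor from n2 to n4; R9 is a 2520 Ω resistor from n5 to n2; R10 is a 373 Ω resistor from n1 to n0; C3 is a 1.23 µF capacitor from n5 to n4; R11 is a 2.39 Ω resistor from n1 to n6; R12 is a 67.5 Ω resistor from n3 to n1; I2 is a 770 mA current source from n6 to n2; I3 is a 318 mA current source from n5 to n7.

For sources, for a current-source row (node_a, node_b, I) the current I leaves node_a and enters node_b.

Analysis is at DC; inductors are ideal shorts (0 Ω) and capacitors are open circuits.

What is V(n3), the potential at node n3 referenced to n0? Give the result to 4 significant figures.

Apply KCL at each of the 7 non-ground nodes and solve the resulting linear system.
Node n1: branches {R6, R10, R11, R12} → V_1 = -19.41
Node n2: branches {R3, I1, R7, C2, R8, L2, R9, I2} → V_2 = 2.103
Node n3: branches {R5, L1, R12} → V_3 = 0.1150
Node n4: branches {R3, R4, L2, C3} → V_4 = 2.103
Node n5: branches {R4, R9, C3, I3} → V_5 = -461.0
Node n6: branches {C1, R2, R5, R6, C2, R11, I2} → V_6 = -20.23
Node n7: branches {R1, L1, I3} → V_7 = 0.1150
Source currents: i(L1)=0.2930, i(L2)=0.1342

0.1150 V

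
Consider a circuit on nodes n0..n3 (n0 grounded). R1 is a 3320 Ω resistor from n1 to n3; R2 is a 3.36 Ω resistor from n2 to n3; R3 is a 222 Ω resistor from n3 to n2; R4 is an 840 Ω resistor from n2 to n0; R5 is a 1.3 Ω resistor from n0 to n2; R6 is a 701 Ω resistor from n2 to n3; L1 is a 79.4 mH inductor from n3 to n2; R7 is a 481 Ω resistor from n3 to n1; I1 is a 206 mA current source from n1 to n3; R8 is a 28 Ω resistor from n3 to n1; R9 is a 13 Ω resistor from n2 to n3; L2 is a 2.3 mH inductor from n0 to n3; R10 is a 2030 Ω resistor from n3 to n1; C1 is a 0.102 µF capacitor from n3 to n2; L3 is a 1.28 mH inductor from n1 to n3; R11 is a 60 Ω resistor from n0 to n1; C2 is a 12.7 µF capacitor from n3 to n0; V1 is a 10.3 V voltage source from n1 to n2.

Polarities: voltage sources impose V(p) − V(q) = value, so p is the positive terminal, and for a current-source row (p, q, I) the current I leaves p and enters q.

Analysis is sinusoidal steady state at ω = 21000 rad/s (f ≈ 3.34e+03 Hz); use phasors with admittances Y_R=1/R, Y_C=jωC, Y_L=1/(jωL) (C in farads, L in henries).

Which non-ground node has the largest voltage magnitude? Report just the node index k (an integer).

1

Element admittances at ω=21000 rad/s:
  Y(R1) = 0.0003012+0.000j S between n1,n3
  Y(R2) = 0.2976+0.000j S between n2,n3
  Y(R3) = 0.004505+0.000j S between n3,n2
  Y(R4) = 0.001190+0.000j S between n2,n0
  Y(R5) = 0.7692+0.000j S between n0,n2
  Y(R6) = 0.001427+0.000j S between n2,n3
  Y(L1) = 0.000-0.0005997j S between n3,n2
  Y(R7) = 0.002079+0.000j S between n3,n1
  I1: injects 0.206 A into n3 (from n1)
  Y(R8) = 0.03571+0.000j S between n3,n1
  Y(R9) = 0.07692+0.000j S between n2,n3
  Y(L2) = 0.000-0.02070j S between n0,n3
  Y(R10) = 0.0004926+0.000j S between n3,n1
  Y(C1) = 0.000+0.002142j S between n3,n2
  Y(L3) = 0.000-0.03720j S between n1,n3
  Y(R11) = 0.01667+0.000j S between n0,n1
  Y(C2) = 0.000+0.2667j S between n3,n0
  V1: constraint V(n1)−V(n2) = 10.3
Assemble and solve the 4×4 MNA system:
  V(n1)=9.733-0.09551j  V(n2)=-0.5666-0.09551j  V(n3)=0.3056-1.115j
  i(V1)=-0.7699+0.3130j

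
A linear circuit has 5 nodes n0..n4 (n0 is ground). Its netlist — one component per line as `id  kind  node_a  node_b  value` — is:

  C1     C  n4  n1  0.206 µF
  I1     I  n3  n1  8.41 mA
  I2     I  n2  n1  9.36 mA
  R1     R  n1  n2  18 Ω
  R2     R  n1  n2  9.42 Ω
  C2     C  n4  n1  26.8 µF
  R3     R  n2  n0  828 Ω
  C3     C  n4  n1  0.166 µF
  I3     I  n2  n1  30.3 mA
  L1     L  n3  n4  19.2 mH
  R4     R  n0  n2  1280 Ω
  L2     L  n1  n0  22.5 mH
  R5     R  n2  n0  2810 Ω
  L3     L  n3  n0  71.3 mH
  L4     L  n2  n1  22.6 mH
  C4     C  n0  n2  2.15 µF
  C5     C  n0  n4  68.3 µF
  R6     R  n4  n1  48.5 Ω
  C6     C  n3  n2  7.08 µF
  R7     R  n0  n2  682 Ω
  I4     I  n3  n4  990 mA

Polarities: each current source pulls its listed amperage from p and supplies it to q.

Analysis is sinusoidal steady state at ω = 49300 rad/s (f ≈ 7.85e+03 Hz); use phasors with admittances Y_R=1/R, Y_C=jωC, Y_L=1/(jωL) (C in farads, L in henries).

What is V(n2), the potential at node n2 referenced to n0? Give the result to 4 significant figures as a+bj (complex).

-4.042+2.931j V

Element admittances at ω=49300 rad/s:
  Y(C1) = 0.000+0.01016j S between n4,n1
  I1: injects 0.00841 A into n1 (from n3)
  I2: injects 0.00936 A into n1 (from n2)
  Y(R1) = 0.05556+0.000j S between n1,n2
  Y(R2) = 0.1062+0.000j S between n1,n2
  Y(C2) = 0.000+1.321j S between n4,n1
  Y(R3) = 0.001208+0.000j S between n2,n0
  Y(C3) = 0.000+0.008184j S between n4,n1
  I3: injects 0.0303 A into n1 (from n2)
  Y(L1) = 0.000-0.001056j S between n3,n4
  Y(R4) = 0.0007813+0.000j S between n0,n2
  Y(L2) = 0.000-0.0009015j S between n1,n0
  Y(R5) = 0.0003559+0.000j S between n2,n0
  Y(L3) = 0.000-0.0002845j S between n3,n0
  Y(L4) = 0.000-0.0008975j S between n2,n1
  Y(C4) = 0.000+0.1060j S between n0,n2
  Y(C5) = 0.000+3.367j S between n0,n4
  Y(R6) = 0.02062+0.000j S between n4,n1
  Y(C6) = 0.000+0.3490j S between n3,n2
  Y(R7) = 0.001466+0.000j S between n0,n2
  I4: injects 0.99 A into n4 (from n3)
Assemble and solve the 4×4 MNA system:
  V(n1)=0.4235+0.4101j  V(n2)=-4.042+2.931j  V(n3)=-4.058+5.814j  V(n4)=0.1237-0.09624j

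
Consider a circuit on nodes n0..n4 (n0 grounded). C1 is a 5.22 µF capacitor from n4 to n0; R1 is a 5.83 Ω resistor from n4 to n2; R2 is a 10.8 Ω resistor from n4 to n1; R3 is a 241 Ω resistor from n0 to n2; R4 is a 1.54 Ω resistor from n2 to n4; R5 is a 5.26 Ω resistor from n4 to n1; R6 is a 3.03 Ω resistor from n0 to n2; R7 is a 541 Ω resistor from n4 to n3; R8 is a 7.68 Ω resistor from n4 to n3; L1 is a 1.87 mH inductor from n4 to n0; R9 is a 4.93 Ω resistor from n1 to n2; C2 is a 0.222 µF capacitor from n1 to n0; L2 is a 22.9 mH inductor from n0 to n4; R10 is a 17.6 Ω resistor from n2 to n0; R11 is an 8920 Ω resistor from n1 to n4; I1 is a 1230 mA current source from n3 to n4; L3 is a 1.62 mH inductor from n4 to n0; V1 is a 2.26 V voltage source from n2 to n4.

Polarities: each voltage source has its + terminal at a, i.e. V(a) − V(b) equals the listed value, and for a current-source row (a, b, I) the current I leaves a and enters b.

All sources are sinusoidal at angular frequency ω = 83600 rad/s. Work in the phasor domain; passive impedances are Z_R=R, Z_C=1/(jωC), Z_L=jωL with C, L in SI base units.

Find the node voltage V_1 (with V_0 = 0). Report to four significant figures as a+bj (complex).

Element admittances at ω=83600 rad/s:
  Y(C1) = 0.000+0.4364j S between n4,n0
  Y(R1) = 0.1715+0.000j S between n4,n2
  Y(R2) = 0.09259+0.000j S between n4,n1
  Y(R3) = 0.004149+0.000j S between n0,n2
  Y(R4) = 0.6494+0.000j S between n2,n4
  Y(R5) = 0.1901+0.000j S between n4,n1
  Y(R6) = 0.3300+0.000j S between n0,n2
  Y(R7) = 0.001848+0.000j S between n4,n3
  Y(R8) = 0.1302+0.000j S between n4,n3
  Y(L1) = 0.000-0.006397j S between n4,n0
  Y(R9) = 0.2028+0.000j S between n1,n2
  Y(C2) = 0.000+0.01856j S between n1,n0
  Y(L2) = 0.000-0.0005223j S between n0,n4
  Y(R10) = 0.05682+0.000j S between n2,n0
  Y(R11) = 0.0001121+0.000j S between n1,n4
  I1: injects 1.23 A into n4 (from n3)
  Y(L3) = 0.000-0.007384j S between n4,n0
  V1: constraint V(n2)−V(n4) = 2.26
Assemble and solve the 5×5 MNA system:
  V(n1)=-0.03273+1.103j  V(n2)=1.241+1.101j  V(n3)=-10.33+1.101j  V(n4)=-1.019+1.101j
  i(V1)=-2.599-0.4304j

-0.03273+1.103j V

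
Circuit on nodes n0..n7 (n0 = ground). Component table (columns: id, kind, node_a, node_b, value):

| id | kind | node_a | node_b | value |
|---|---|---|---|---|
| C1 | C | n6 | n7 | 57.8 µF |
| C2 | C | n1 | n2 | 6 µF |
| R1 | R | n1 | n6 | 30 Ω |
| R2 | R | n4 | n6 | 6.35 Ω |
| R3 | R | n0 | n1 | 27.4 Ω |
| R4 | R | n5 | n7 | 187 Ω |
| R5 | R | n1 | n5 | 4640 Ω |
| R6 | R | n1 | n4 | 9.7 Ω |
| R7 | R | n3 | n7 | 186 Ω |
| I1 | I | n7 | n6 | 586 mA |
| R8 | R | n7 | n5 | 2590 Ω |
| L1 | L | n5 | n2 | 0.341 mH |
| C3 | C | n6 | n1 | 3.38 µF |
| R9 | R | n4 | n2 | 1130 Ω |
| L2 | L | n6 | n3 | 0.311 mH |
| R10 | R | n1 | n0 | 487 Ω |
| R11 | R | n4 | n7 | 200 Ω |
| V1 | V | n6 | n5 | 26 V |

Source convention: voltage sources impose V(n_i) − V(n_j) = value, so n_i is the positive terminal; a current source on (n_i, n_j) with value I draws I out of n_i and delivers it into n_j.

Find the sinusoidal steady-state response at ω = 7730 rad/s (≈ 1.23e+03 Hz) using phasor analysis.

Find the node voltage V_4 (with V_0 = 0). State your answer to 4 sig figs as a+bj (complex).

4.226+5.186j V

Element admittances at ω=7730 rad/s:
  Y(C1) = 0.000+0.4468j S between n6,n7
  Y(C2) = 0.000+0.04638j S between n1,n2
  Y(R1) = 0.03333+0.000j S between n1,n6
  Y(R2) = 0.1575+0.000j S between n4,n6
  Y(R3) = 0.03650+0.000j S between n0,n1
  Y(R4) = 0.005348+0.000j S between n5,n7
  Y(R5) = 0.0002155+0.000j S between n1,n5
  Y(R6) = 0.1031+0.000j S between n1,n4
  Y(R7) = 0.005376+0.000j S between n3,n7
  I1: injects 0.586 A into n6 (from n7)
  Y(R8) = 0.0003861+0.000j S between n7,n5
  Y(L1) = 0.000-0.3794j S between n5,n2
  Y(C3) = 0.000+0.02613j S between n6,n1
  Y(R9) = 0.0008850+0.000j S between n4,n2
  Y(L2) = 0.000-0.4160j S between n6,n3
  Y(R10) = 0.002053+0.000j S between n1,n0
  Y(R11) = 0.005000+0.000j S between n4,n7
  V1: constraint V(n6)−V(n5) = 26
Assemble and solve the 8×8 MNA system:
  V(n1)=0.000+0.000j  V(n2)=-21.58+9.640j  V(n3)=7.029+8.400j  V(n4)=4.226+5.186j  V(n5)=-18.95+8.401j  V(n6)=7.051+8.401j  V(n7)=6.954+10.07j
  i(V1)=-0.6225-1.005j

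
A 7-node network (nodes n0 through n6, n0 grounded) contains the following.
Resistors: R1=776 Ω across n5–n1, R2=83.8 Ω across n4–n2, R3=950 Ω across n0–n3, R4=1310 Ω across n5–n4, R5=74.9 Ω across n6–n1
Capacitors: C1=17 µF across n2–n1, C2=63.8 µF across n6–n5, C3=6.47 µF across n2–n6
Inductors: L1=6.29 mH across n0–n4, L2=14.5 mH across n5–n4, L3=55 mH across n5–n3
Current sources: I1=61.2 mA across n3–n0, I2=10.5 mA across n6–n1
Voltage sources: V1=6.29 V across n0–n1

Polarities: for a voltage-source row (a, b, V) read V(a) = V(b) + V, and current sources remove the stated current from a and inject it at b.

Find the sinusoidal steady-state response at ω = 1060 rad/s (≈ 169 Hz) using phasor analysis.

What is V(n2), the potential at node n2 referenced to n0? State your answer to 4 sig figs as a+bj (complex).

MNA unknowns: 6 node voltages V₁..V_6 plus 1 source current (V1)
R1: Y=0.001289+0.000j on G[5,1]
C1: Y=0.000+0.01802j on G[2,1]
R2: Y=0.01193+0.000j on G[4,2]
L1: Y=0.000-0.1500j on G[0,4]
L2: Y=0.000-0.06506j on G[5,4]
C2: Y=0.000+0.06763j on G[6,5]
C3: Y=0.000+0.006858j on G[2,6]
I1: z[3]−=0.0612, z[0]+=0.0612
R3: Y=0.001053+0.000j on G[0,3]
R4: Y=0.0007634+0.000j on G[5,4]
R5: Y=0.01335+0.000j on G[6,1]
L3: Y=0.000-0.01715j on G[5,3]
I2: z[6]−=0.0105, z[1]+=0.0105
V1: row V0−V1=6.29, i_V1 at 0,1
solve → V1=-6.290+0.000j, V2=-4.038-2.601j, V3=-0.8118-7.317j, V4=-0.03298-1.373j, V5=-0.3628-3.798j, V6=-0.2591-2.466j
aux → i_V1=-0.1455-0.002755j

-4.038-2.601j V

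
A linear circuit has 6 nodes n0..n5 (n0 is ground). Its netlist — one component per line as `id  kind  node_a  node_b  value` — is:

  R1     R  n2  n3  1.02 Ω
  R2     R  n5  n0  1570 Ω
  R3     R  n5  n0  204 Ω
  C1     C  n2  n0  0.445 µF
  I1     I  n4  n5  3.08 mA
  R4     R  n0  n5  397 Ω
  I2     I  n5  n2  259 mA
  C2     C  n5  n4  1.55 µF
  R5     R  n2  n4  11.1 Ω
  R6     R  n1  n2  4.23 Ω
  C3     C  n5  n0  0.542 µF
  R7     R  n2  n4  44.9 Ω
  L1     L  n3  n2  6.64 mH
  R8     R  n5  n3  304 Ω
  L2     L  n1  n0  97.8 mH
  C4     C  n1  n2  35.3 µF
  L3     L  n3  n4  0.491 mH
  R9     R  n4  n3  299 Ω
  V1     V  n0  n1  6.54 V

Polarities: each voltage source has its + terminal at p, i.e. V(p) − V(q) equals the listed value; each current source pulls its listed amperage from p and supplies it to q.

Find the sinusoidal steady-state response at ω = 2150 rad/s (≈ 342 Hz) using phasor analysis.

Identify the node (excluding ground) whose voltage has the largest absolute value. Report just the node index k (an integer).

5

Apply KCL at each of the 5 non-ground nodes and solve the resulting linear system.
Node n1: branches {R6, L2, C4, V1} → V_1 = -6.540+0.000j
Node n2: branches {R1, C1, I2, R5, R6, R7, L1, C4} → V_2 = -5.875-0.3119j
Node n3: branches {R1, L1, R8, L3, R9} → V_3 = -5.949-0.3405j
Node n4: branches {I1, C2, R5, R7, L3, R9} → V_4 = -5.901-0.3657j
Node n5: branches {R2, R3, I1, R4, I2, C2, C3, R8} → V_5 = -21.52+6.697j
Source currents: i(V1)=-0.1809+0.05437j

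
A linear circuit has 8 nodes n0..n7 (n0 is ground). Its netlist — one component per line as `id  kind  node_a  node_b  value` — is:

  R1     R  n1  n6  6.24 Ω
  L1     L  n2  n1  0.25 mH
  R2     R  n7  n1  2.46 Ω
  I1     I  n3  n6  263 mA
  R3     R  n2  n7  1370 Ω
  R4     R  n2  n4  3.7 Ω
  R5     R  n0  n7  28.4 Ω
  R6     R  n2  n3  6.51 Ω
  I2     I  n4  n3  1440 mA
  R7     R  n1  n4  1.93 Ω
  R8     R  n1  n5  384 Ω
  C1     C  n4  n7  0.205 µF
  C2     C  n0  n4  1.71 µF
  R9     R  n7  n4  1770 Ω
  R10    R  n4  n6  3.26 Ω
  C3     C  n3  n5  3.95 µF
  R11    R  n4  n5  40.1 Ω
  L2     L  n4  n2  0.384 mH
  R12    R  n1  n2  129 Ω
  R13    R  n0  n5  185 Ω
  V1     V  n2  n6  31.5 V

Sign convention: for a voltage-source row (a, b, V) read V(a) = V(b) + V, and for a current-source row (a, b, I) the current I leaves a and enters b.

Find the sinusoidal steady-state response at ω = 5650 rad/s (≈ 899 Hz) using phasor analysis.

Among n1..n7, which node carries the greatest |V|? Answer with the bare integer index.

6

MNA unknowns: 7 node voltages V₁..V_7 plus 1 source current (V1)
R1: Y=0.1603+0.000j on G[1,6]
L1: Y=0.000-0.7080j on G[2,1]
R2: Y=0.4065+0.000j on G[7,1]
I1: z[3]−=0.263, z[6]+=0.263
R3: Y=0.0007299+0.000j on G[2,7]
R4: Y=0.2703+0.000j on G[2,4]
R5: Y=0.03521+0.000j on G[0,7]
R6: Y=0.1536+0.000j on G[2,3]
I2: z[4]−=1.44, z[3]+=1.44
R7: Y=0.5181+0.000j on G[1,4]
R8: Y=0.002604+0.000j on G[1,5]
C1: Y=0.000+0.001158j on G[4,7]
C2: Y=0.000+0.009661j on G[0,4]
R9: Y=0.0005650+0.000j on G[7,4]
R10: Y=0.3067+0.000j on G[4,6]
C3: Y=0.000+0.02232j on G[3,5]
R11: Y=0.02494+0.000j on G[4,5]
L2: Y=0.000-0.4609j on G[4,2]
R12: Y=0.007752+0.000j on G[1,2]
R13: Y=0.005405+0.000j on G[0,5]
V1: row V2−V6=31.5, i_V1 at 2,6
solve → V1=0.6532-0.4302j, V2=4.364+9.341j, V3=11.67+7.441j, V4=-4.104+1.388j, V5=-1.406+9.876j, V6=-27.14+9.341j, V7=0.5967-0.3899j
aux → i_V1=-11.78+4.006j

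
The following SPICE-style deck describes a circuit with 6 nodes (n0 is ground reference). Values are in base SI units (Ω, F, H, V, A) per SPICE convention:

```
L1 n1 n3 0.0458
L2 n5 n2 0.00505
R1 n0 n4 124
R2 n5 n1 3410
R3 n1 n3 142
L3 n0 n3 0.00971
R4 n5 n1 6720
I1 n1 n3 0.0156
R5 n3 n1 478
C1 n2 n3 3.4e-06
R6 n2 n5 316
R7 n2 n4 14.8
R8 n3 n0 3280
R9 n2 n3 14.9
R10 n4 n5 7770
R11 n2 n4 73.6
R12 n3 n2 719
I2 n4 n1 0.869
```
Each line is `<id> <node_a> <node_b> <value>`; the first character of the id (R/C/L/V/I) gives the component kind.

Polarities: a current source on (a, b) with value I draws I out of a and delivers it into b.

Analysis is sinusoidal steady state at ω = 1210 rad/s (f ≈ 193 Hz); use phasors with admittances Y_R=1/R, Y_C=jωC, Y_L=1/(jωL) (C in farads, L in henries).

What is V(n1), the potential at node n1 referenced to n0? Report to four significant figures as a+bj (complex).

Apply KCL at each of the 5 non-ground nodes and solve the resulting linear system.
Node n1: branches {L1, R2, R3, R4, I1, R5, I2} → V_1 = 19.68+38.50j
Node n2: branches {L2, C1, R6, R7, R9, R11, R12} → V_2 = -10.03+2.378j
Node n3: branches {L1, R3, L3, I1, R5, C1, R8, R9, R12} → V_3 = 0.2114+1.785j
Node n4: branches {R1, R7, R10, R11, I2} → V_4 = -18.85+2.163j
Node n5: branches {L2, R2, R4, R6, R10} → V_5 = -10.12+2.453j

19.68+38.50j V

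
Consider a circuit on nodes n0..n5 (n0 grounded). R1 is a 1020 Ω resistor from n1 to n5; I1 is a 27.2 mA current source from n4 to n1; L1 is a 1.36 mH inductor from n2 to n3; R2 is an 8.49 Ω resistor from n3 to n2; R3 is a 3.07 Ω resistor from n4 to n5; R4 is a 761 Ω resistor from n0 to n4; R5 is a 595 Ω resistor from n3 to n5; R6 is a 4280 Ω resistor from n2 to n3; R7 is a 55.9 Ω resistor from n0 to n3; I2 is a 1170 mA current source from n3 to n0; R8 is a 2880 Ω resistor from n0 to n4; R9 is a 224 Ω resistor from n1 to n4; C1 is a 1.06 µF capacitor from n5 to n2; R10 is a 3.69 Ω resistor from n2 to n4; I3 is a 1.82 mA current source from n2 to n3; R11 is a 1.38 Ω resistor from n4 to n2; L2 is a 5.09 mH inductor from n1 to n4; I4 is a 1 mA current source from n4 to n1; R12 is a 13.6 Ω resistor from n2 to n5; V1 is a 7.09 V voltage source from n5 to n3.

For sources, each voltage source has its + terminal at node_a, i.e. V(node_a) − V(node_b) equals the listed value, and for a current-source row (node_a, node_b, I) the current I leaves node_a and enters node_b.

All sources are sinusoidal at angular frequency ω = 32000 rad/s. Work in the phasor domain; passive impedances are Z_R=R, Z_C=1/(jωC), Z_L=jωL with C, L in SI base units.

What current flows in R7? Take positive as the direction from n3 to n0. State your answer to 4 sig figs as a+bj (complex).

Apply KCL at each of the 5 non-ground nodes and solve the resulting linear system.
Node n1: branches {R1, I1, R9, L2, I4} → V_1 = -52.10+2.940j
Node n2: branches {L1, R2, R6, C1, R10, I3, R11, R12} → V_2 = -55.01+0.3848j
Node n3: branches {L1, R2, R5, R6, R7, I2, I3, V1} → V_3 = -60.34-0.02609j
Node n4: branches {I1, R3, R4, R8, R9, R10, R11, L2, I4} → V_4 = -54.51+0.2810j
Node n5: branches {R1, R3, R5, C1, R12, V1} → V_5 = -53.25-0.02609j
Source currents: i(V1)=-0.5623+0.07363j

-1.079-0.0004668j A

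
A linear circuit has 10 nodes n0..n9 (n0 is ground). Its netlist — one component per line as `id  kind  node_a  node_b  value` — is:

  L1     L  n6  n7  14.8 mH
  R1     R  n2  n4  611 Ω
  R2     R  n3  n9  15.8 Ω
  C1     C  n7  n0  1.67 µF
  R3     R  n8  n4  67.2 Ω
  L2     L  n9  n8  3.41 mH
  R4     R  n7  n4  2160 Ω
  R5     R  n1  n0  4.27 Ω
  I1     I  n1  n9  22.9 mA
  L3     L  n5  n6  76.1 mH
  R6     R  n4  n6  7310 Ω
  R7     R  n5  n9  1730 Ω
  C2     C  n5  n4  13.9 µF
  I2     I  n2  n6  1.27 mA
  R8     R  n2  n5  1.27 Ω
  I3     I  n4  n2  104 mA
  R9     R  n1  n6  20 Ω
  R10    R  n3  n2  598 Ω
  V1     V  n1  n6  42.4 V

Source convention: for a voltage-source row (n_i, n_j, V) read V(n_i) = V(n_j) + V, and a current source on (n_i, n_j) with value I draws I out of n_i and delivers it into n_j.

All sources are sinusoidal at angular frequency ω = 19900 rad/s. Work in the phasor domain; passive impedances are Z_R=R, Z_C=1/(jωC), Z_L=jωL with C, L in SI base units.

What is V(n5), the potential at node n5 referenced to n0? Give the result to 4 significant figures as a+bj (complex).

Element admittances at ω=19900 rad/s:
  Y(L1) = 0.000-0.003395j S between n6,n7
  Y(R1) = 0.001637+0.000j S between n2,n4
  Y(R2) = 0.06329+0.000j S between n3,n9
  Y(C1) = 0.000+0.03323j S between n7,n0
  Y(R3) = 0.01488+0.000j S between n8,n4
  Y(L2) = 0.000-0.01474j S between n9,n8
  Y(R4) = 0.0004630+0.000j S between n7,n4
  Y(R5) = 0.2342+0.000j S between n1,n0
  I1: injects 0.0229 A into n9 (from n1)
  Y(L3) = 0.000-0.0006603j S between n5,n6
  Y(R6) = 0.0001368+0.000j S between n4,n6
  Y(R7) = 0.0005780+0.000j S between n5,n9
  Y(C2) = 0.000+0.2766j S between n5,n4
  I2: injects 0.00127 A into n6 (from n2)
  Y(R8) = 0.7874+0.000j S between n2,n5
  I3: injects 0.104 A into n2 (from n4)
  Y(R9) = 0.05000+0.000j S between n1,n6
  Y(R10) = 0.001672+0.000j S between n3,n2
  V1: constraint V(n1)−V(n6) = 42.4
Assemble and solve the 10×10 MNA system:
  V(n1)=0.04555-0.7627j  V(n2)=-9.493+35.82j  V(n3)=-8.201+37.21j  V(n4)=-9.717+36.11j  V(n5)=-9.626+35.81j  V(n6)=-42.35-0.7627j  V(n7)=5.375+0.3210j  V(n8)=-8.381+35.90j  V(n9)=-8.167+37.25j
  i(V1)=-2.154+0.1786j

-9.626+35.81j V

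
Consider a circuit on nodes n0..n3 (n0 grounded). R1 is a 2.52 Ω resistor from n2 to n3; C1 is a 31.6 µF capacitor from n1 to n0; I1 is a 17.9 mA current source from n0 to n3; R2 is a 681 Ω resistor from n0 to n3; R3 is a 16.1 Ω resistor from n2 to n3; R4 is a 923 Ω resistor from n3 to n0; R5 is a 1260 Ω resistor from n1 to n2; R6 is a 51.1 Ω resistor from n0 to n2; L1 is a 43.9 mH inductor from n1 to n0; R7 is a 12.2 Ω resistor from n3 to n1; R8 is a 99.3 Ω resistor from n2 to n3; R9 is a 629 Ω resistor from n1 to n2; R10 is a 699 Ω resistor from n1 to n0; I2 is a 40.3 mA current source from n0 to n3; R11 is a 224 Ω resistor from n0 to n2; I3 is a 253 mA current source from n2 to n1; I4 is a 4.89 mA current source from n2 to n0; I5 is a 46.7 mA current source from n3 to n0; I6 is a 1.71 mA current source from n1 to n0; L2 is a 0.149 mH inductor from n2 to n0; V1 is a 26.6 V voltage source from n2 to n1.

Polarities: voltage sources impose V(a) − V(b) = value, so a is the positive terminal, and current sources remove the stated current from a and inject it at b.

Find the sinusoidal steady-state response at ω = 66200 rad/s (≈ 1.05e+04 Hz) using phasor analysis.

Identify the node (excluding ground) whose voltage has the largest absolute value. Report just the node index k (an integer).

2

Element admittances at ω=66200 rad/s:
  Y(R1) = 0.3968+0.000j S between n2,n3
  Y(C1) = 0.000+2.092j S between n1,n0
  I1: injects 0.0179 A into n3 (from n0)
  Y(R2) = 0.001468+0.000j S between n0,n3
  Y(R3) = 0.06211+0.000j S between n2,n3
  Y(R4) = 0.001083+0.000j S between n3,n0
  Y(R5) = 0.0007937+0.000j S between n1,n2
  Y(R6) = 0.01957+0.000j S between n0,n2
  Y(L1) = 0.000-0.0003441j S between n1,n0
  Y(R7) = 0.08197+0.000j S between n3,n1
  Y(R8) = 0.01007+0.000j S between n2,n3
  Y(R9) = 0.001590+0.000j S between n1,n2
  Y(R10) = 0.001431+0.000j S between n1,n0
  I2: injects 0.0403 A into n3 (from n0)
  Y(R11) = 0.004464+0.000j S between n0,n2
  I3: injects 0.253 A into n1 (from n2)
  I4: injects 0.00489 A into n0 (from n2)
  I5: injects 0.0467 A into n0 (from n3)
  I6: injects 0.00171 A into n0 (from n1)
  Y(L2) = 0.000-0.1014j S between n2,n0
  V1: constraint V(n2)−V(n1) = 26.6
Assemble and solve the 4×4 MNA system:
  V(n1)=1.350+0.3667j  V(n2)=27.95+0.3667j  V(n3)=23.90+0.3650j
  i(V1)=-2.928+2.824j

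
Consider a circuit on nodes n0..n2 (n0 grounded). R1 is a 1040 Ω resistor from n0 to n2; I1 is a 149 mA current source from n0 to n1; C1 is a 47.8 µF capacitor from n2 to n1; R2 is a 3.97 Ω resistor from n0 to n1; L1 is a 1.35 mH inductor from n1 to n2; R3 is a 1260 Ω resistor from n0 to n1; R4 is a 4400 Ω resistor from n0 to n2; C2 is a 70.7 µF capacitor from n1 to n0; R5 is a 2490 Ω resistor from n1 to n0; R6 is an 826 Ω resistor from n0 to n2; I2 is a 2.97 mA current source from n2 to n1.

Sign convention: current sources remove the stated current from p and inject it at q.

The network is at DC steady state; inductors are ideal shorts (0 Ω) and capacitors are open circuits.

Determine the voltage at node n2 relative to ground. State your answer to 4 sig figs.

Apply KCL at each of the 2 non-ground nodes and solve the resulting linear system.
Node n1: branches {I1, C1, R2, L1, R3, C2, R5, I2} → V_1 = 0.5832
Node n2: branches {R1, C1, L1, R4, R6, I2} → V_2 = 0.5832
Source currents: i(L1)=0.004369

0.5832 V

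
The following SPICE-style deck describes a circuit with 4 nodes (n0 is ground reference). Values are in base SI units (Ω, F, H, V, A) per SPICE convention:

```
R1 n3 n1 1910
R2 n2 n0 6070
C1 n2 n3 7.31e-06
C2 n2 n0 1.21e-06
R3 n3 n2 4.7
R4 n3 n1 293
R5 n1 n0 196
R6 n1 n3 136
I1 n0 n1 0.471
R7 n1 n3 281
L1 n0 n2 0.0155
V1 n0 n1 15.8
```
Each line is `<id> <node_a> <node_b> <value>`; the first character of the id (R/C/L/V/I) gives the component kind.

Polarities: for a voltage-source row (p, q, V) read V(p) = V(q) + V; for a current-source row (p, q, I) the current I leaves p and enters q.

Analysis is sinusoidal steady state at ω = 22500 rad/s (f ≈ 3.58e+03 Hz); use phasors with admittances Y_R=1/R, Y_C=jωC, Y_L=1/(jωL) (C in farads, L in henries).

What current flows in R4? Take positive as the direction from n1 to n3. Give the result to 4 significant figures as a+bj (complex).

Apply KCL at each of the 3 non-ground nodes and solve the resulting linear system.
Node n1: branches {R1, R4, R5, R6, I1, R7, V1} → V_1 = -15.80+0.000j
Node n2: branches {R2, C1, C2, R3, L1} → V_2 = -4.144+6.648j
Node n3: branches {R1, C1, R3, R4, R6, R7} → V_3 = -4.849+6.724j
Source currents: i(V1)=-0.7142-0.09983j

-0.03738-0.02295j A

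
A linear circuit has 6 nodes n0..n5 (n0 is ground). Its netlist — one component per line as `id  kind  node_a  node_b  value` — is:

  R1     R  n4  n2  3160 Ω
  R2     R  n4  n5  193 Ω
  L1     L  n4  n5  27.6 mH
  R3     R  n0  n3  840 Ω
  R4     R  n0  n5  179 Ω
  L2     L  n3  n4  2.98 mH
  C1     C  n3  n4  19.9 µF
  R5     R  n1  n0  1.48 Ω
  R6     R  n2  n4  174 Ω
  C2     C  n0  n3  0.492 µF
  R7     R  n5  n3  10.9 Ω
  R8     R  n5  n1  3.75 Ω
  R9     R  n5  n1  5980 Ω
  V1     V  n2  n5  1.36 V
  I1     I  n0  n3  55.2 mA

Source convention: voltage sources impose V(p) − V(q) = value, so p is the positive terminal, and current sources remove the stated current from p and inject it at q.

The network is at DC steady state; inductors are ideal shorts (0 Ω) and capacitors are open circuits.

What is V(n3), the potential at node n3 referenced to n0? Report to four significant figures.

Element admittances at DC:
  Y(R1) = 0.0003165 S between n4,n2
  Y(R2) = 0.005181 S between n4,n5
  L1: short n4↔n5 (DC inductor)
  Y(R3) = 0.001190 S between n0,n3
  Y(R4) = 0.005587 S between n0,n5
  L2: short n3↔n4 (DC inductor)
  Y(C1) = 0.000 S between n3,n4
  Y(R5) = 0.6757 S between n1,n0
  Y(R6) = 0.005747 S between n2,n4
  Y(C2) = 0.000 S between n0,n3
  Y(R7) = 0.09174 S between n5,n3
  Y(R8) = 0.2667 S between n5,n1
  Y(R9) = 0.0001672 S between n5,n1
  V1: constraint V(n2)−V(n5) = 1.36
  I1: injects 0.0552 A into n3 (from n0)
Assemble and solve the 8×8 MNA system:
  V(n1)=0.07890  V(n2)=1.639  V(n3)=0.2787  V(n4)=0.2787  V(n5)=0.2787
  i(L1)=0.06311  i(L2)=0.05487  i(V1)=-0.008246

0.2787 V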